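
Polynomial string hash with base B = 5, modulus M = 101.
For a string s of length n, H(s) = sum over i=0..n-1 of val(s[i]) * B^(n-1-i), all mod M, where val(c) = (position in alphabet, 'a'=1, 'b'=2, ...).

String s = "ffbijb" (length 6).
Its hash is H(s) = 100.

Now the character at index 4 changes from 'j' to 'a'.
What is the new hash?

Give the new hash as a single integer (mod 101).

Answer: 55

Derivation:
val('j') = 10, val('a') = 1
Position k = 4, exponent = n-1-k = 1
B^1 mod M = 5^1 mod 101 = 5
Delta = (1 - 10) * 5 mod 101 = 56
New hash = (100 + 56) mod 101 = 55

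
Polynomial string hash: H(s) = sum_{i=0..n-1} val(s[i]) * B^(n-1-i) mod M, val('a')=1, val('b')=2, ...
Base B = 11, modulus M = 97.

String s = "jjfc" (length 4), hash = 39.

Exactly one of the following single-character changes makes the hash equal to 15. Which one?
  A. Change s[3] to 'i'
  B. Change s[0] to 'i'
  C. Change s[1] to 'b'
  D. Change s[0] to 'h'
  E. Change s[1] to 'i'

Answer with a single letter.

Option A: s[3]='c'->'i', delta=(9-3)*11^0 mod 97 = 6, hash=39+6 mod 97 = 45
Option B: s[0]='j'->'i', delta=(9-10)*11^3 mod 97 = 27, hash=39+27 mod 97 = 66
Option C: s[1]='j'->'b', delta=(2-10)*11^2 mod 97 = 2, hash=39+2 mod 97 = 41
Option D: s[0]='j'->'h', delta=(8-10)*11^3 mod 97 = 54, hash=39+54 mod 97 = 93
Option E: s[1]='j'->'i', delta=(9-10)*11^2 mod 97 = 73, hash=39+73 mod 97 = 15 <-- target

Answer: E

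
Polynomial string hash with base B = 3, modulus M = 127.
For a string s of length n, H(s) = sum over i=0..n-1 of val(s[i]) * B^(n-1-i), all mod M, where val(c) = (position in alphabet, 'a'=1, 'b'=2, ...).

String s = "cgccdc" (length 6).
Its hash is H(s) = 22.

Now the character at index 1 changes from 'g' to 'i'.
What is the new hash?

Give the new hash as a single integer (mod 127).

val('g') = 7, val('i') = 9
Position k = 1, exponent = n-1-k = 4
B^4 mod M = 3^4 mod 127 = 81
Delta = (9 - 7) * 81 mod 127 = 35
New hash = (22 + 35) mod 127 = 57

Answer: 57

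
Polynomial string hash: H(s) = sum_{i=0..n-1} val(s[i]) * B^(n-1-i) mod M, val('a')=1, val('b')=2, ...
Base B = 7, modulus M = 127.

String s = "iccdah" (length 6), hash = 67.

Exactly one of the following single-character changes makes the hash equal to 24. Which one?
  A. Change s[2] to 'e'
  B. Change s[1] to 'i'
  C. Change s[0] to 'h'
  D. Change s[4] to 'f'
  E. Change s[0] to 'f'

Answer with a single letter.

Answer: C

Derivation:
Option A: s[2]='c'->'e', delta=(5-3)*7^3 mod 127 = 51, hash=67+51 mod 127 = 118
Option B: s[1]='c'->'i', delta=(9-3)*7^4 mod 127 = 55, hash=67+55 mod 127 = 122
Option C: s[0]='i'->'h', delta=(8-9)*7^5 mod 127 = 84, hash=67+84 mod 127 = 24 <-- target
Option D: s[4]='a'->'f', delta=(6-1)*7^1 mod 127 = 35, hash=67+35 mod 127 = 102
Option E: s[0]='i'->'f', delta=(6-9)*7^5 mod 127 = 125, hash=67+125 mod 127 = 65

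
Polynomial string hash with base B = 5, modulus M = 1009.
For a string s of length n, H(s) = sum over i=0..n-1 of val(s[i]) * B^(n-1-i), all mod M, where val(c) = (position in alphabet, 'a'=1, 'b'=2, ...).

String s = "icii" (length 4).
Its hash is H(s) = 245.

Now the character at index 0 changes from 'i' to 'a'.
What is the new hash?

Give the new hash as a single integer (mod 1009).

val('i') = 9, val('a') = 1
Position k = 0, exponent = n-1-k = 3
B^3 mod M = 5^3 mod 1009 = 125
Delta = (1 - 9) * 125 mod 1009 = 9
New hash = (245 + 9) mod 1009 = 254

Answer: 254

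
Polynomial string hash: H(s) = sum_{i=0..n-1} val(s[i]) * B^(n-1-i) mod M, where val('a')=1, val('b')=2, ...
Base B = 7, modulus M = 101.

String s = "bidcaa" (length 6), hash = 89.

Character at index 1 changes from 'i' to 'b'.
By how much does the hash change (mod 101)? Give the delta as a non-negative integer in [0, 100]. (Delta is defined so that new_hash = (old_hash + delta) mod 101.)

Answer: 60

Derivation:
Delta formula: (val(new) - val(old)) * B^(n-1-k) mod M
  val('b') - val('i') = 2 - 9 = -7
  B^(n-1-k) = 7^4 mod 101 = 78
  Delta = -7 * 78 mod 101 = 60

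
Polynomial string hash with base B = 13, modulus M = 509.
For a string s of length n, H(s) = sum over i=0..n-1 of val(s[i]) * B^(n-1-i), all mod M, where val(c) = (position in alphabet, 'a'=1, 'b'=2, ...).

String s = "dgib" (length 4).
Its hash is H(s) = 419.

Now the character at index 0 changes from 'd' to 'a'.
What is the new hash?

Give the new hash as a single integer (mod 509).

Answer: 445

Derivation:
val('d') = 4, val('a') = 1
Position k = 0, exponent = n-1-k = 3
B^3 mod M = 13^3 mod 509 = 161
Delta = (1 - 4) * 161 mod 509 = 26
New hash = (419 + 26) mod 509 = 445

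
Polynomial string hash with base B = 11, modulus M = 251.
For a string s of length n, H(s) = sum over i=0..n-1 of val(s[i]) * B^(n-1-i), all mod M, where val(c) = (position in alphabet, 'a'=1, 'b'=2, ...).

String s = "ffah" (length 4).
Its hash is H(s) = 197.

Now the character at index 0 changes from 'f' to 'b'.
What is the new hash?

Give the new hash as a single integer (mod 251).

val('f') = 6, val('b') = 2
Position k = 0, exponent = n-1-k = 3
B^3 mod M = 11^3 mod 251 = 76
Delta = (2 - 6) * 76 mod 251 = 198
New hash = (197 + 198) mod 251 = 144

Answer: 144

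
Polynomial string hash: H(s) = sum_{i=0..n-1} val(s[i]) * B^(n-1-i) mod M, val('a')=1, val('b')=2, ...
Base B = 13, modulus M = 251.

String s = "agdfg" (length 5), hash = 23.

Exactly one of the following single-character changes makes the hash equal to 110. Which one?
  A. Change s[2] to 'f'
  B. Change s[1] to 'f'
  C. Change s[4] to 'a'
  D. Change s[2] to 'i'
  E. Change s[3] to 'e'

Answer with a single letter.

Option A: s[2]='d'->'f', delta=(6-4)*13^2 mod 251 = 87, hash=23+87 mod 251 = 110 <-- target
Option B: s[1]='g'->'f', delta=(6-7)*13^3 mod 251 = 62, hash=23+62 mod 251 = 85
Option C: s[4]='g'->'a', delta=(1-7)*13^0 mod 251 = 245, hash=23+245 mod 251 = 17
Option D: s[2]='d'->'i', delta=(9-4)*13^2 mod 251 = 92, hash=23+92 mod 251 = 115
Option E: s[3]='f'->'e', delta=(5-6)*13^1 mod 251 = 238, hash=23+238 mod 251 = 10

Answer: A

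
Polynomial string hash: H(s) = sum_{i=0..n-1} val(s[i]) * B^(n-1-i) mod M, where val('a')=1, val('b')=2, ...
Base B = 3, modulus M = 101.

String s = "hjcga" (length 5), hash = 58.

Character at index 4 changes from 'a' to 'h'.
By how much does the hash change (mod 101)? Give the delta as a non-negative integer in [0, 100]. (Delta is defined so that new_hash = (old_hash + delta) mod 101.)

Answer: 7

Derivation:
Delta formula: (val(new) - val(old)) * B^(n-1-k) mod M
  val('h') - val('a') = 8 - 1 = 7
  B^(n-1-k) = 3^0 mod 101 = 1
  Delta = 7 * 1 mod 101 = 7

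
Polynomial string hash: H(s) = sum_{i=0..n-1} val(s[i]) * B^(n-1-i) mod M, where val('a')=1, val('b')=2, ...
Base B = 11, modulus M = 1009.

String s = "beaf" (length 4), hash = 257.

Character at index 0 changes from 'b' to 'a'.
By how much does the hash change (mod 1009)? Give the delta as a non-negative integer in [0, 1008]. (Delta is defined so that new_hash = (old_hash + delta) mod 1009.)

Delta formula: (val(new) - val(old)) * B^(n-1-k) mod M
  val('a') - val('b') = 1 - 2 = -1
  B^(n-1-k) = 11^3 mod 1009 = 322
  Delta = -1 * 322 mod 1009 = 687

Answer: 687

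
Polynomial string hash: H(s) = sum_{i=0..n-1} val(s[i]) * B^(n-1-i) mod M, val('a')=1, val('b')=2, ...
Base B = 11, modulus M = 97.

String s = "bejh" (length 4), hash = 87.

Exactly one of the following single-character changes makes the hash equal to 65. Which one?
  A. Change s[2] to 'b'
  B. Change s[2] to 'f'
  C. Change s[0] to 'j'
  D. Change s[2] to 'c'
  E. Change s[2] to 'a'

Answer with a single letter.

Option A: s[2]='j'->'b', delta=(2-10)*11^1 mod 97 = 9, hash=87+9 mod 97 = 96
Option B: s[2]='j'->'f', delta=(6-10)*11^1 mod 97 = 53, hash=87+53 mod 97 = 43
Option C: s[0]='b'->'j', delta=(10-2)*11^3 mod 97 = 75, hash=87+75 mod 97 = 65 <-- target
Option D: s[2]='j'->'c', delta=(3-10)*11^1 mod 97 = 20, hash=87+20 mod 97 = 10
Option E: s[2]='j'->'a', delta=(1-10)*11^1 mod 97 = 95, hash=87+95 mod 97 = 85

Answer: C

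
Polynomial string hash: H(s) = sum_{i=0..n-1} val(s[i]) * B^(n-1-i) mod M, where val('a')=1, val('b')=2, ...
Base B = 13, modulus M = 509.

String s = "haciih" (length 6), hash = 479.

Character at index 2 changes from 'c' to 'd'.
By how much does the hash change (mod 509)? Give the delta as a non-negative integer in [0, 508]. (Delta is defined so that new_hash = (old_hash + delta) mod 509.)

Answer: 161

Derivation:
Delta formula: (val(new) - val(old)) * B^(n-1-k) mod M
  val('d') - val('c') = 4 - 3 = 1
  B^(n-1-k) = 13^3 mod 509 = 161
  Delta = 1 * 161 mod 509 = 161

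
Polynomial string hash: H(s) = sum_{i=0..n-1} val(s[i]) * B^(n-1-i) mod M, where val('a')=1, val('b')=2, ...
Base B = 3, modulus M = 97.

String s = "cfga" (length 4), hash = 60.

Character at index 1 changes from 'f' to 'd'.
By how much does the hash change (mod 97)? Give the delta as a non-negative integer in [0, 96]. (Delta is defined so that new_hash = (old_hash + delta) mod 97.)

Delta formula: (val(new) - val(old)) * B^(n-1-k) mod M
  val('d') - val('f') = 4 - 6 = -2
  B^(n-1-k) = 3^2 mod 97 = 9
  Delta = -2 * 9 mod 97 = 79

Answer: 79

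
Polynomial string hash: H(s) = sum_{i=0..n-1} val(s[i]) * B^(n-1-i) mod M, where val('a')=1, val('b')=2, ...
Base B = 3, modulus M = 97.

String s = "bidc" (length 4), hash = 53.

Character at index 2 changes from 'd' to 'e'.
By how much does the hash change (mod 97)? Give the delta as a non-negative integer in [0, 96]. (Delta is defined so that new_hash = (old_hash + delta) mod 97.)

Answer: 3

Derivation:
Delta formula: (val(new) - val(old)) * B^(n-1-k) mod M
  val('e') - val('d') = 5 - 4 = 1
  B^(n-1-k) = 3^1 mod 97 = 3
  Delta = 1 * 3 mod 97 = 3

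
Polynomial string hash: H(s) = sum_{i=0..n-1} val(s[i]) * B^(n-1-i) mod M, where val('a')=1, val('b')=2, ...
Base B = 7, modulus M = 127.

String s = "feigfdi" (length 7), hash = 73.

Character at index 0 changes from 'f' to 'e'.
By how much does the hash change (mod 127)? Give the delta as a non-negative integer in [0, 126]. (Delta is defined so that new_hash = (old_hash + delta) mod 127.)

Delta formula: (val(new) - val(old)) * B^(n-1-k) mod M
  val('e') - val('f') = 5 - 6 = -1
  B^(n-1-k) = 7^6 mod 127 = 47
  Delta = -1 * 47 mod 127 = 80

Answer: 80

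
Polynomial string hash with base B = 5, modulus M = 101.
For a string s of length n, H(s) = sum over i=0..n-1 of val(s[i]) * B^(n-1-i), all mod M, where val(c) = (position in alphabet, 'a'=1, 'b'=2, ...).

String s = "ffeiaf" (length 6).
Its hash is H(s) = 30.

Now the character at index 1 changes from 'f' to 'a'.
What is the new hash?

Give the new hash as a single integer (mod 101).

Answer: 36

Derivation:
val('f') = 6, val('a') = 1
Position k = 1, exponent = n-1-k = 4
B^4 mod M = 5^4 mod 101 = 19
Delta = (1 - 6) * 19 mod 101 = 6
New hash = (30 + 6) mod 101 = 36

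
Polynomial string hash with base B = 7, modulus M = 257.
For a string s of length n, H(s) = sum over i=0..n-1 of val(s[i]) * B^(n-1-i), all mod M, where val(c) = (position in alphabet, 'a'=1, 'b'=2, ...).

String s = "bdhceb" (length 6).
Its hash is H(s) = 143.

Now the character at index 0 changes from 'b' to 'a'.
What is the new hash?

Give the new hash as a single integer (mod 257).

val('b') = 2, val('a') = 1
Position k = 0, exponent = n-1-k = 5
B^5 mod M = 7^5 mod 257 = 102
Delta = (1 - 2) * 102 mod 257 = 155
New hash = (143 + 155) mod 257 = 41

Answer: 41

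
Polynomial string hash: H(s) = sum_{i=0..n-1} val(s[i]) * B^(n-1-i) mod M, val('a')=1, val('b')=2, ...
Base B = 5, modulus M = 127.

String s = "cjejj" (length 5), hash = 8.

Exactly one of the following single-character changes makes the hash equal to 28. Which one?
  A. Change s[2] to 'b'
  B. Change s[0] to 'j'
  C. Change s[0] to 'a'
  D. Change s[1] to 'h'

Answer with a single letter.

Option A: s[2]='e'->'b', delta=(2-5)*5^2 mod 127 = 52, hash=8+52 mod 127 = 60
Option B: s[0]='c'->'j', delta=(10-3)*5^4 mod 127 = 57, hash=8+57 mod 127 = 65
Option C: s[0]='c'->'a', delta=(1-3)*5^4 mod 127 = 20, hash=8+20 mod 127 = 28 <-- target
Option D: s[1]='j'->'h', delta=(8-10)*5^3 mod 127 = 4, hash=8+4 mod 127 = 12

Answer: C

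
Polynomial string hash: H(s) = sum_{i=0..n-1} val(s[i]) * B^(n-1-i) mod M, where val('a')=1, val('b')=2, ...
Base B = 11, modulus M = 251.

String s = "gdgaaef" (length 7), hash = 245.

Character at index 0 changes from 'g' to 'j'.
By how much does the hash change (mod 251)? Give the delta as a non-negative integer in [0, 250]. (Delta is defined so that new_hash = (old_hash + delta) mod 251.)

Answer: 9

Derivation:
Delta formula: (val(new) - val(old)) * B^(n-1-k) mod M
  val('j') - val('g') = 10 - 7 = 3
  B^(n-1-k) = 11^6 mod 251 = 3
  Delta = 3 * 3 mod 251 = 9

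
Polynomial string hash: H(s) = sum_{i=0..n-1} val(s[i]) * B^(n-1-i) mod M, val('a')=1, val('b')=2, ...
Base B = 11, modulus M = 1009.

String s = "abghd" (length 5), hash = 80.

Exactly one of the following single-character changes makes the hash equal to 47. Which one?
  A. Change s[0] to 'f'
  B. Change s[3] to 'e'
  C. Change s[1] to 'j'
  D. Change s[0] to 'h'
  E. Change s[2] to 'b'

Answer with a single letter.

Option A: s[0]='a'->'f', delta=(6-1)*11^4 mod 1009 = 557, hash=80+557 mod 1009 = 637
Option B: s[3]='h'->'e', delta=(5-8)*11^1 mod 1009 = 976, hash=80+976 mod 1009 = 47 <-- target
Option C: s[1]='b'->'j', delta=(10-2)*11^3 mod 1009 = 558, hash=80+558 mod 1009 = 638
Option D: s[0]='a'->'h', delta=(8-1)*11^4 mod 1009 = 578, hash=80+578 mod 1009 = 658
Option E: s[2]='g'->'b', delta=(2-7)*11^2 mod 1009 = 404, hash=80+404 mod 1009 = 484

Answer: B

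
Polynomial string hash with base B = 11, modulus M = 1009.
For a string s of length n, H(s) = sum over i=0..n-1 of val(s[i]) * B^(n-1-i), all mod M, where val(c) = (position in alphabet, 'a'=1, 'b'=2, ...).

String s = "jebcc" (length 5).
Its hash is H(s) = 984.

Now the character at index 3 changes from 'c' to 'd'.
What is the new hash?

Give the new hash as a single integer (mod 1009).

Answer: 995

Derivation:
val('c') = 3, val('d') = 4
Position k = 3, exponent = n-1-k = 1
B^1 mod M = 11^1 mod 1009 = 11
Delta = (4 - 3) * 11 mod 1009 = 11
New hash = (984 + 11) mod 1009 = 995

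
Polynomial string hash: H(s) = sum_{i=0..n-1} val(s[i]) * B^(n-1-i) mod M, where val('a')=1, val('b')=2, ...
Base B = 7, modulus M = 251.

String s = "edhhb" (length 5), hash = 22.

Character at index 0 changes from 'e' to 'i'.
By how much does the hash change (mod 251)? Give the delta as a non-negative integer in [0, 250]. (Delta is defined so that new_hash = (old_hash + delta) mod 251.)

Delta formula: (val(new) - val(old)) * B^(n-1-k) mod M
  val('i') - val('e') = 9 - 5 = 4
  B^(n-1-k) = 7^4 mod 251 = 142
  Delta = 4 * 142 mod 251 = 66

Answer: 66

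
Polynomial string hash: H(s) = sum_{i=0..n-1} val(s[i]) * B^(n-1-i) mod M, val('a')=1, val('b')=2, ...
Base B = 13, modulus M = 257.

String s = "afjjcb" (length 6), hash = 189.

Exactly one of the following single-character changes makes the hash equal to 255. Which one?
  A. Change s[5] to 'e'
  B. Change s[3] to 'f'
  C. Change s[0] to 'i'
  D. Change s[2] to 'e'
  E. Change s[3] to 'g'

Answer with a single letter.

Answer: D

Derivation:
Option A: s[5]='b'->'e', delta=(5-2)*13^0 mod 257 = 3, hash=189+3 mod 257 = 192
Option B: s[3]='j'->'f', delta=(6-10)*13^2 mod 257 = 95, hash=189+95 mod 257 = 27
Option C: s[0]='a'->'i', delta=(9-1)*13^5 mod 257 = 195, hash=189+195 mod 257 = 127
Option D: s[2]='j'->'e', delta=(5-10)*13^3 mod 257 = 66, hash=189+66 mod 257 = 255 <-- target
Option E: s[3]='j'->'g', delta=(7-10)*13^2 mod 257 = 7, hash=189+7 mod 257 = 196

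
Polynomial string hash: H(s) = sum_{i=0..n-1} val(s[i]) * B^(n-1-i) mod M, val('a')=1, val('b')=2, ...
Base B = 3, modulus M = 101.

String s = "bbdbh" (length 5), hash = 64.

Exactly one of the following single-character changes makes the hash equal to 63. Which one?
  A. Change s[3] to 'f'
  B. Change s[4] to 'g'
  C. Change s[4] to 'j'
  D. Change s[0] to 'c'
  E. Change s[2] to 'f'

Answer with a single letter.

Option A: s[3]='b'->'f', delta=(6-2)*3^1 mod 101 = 12, hash=64+12 mod 101 = 76
Option B: s[4]='h'->'g', delta=(7-8)*3^0 mod 101 = 100, hash=64+100 mod 101 = 63 <-- target
Option C: s[4]='h'->'j', delta=(10-8)*3^0 mod 101 = 2, hash=64+2 mod 101 = 66
Option D: s[0]='b'->'c', delta=(3-2)*3^4 mod 101 = 81, hash=64+81 mod 101 = 44
Option E: s[2]='d'->'f', delta=(6-4)*3^2 mod 101 = 18, hash=64+18 mod 101 = 82

Answer: B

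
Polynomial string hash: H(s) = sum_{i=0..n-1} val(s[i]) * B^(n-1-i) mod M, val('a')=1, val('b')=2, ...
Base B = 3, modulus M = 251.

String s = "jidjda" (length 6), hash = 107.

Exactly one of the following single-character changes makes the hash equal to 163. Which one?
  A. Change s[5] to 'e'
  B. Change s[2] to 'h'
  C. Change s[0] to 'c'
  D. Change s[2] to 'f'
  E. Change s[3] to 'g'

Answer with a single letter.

Option A: s[5]='a'->'e', delta=(5-1)*3^0 mod 251 = 4, hash=107+4 mod 251 = 111
Option B: s[2]='d'->'h', delta=(8-4)*3^3 mod 251 = 108, hash=107+108 mod 251 = 215
Option C: s[0]='j'->'c', delta=(3-10)*3^5 mod 251 = 56, hash=107+56 mod 251 = 163 <-- target
Option D: s[2]='d'->'f', delta=(6-4)*3^3 mod 251 = 54, hash=107+54 mod 251 = 161
Option E: s[3]='j'->'g', delta=(7-10)*3^2 mod 251 = 224, hash=107+224 mod 251 = 80

Answer: C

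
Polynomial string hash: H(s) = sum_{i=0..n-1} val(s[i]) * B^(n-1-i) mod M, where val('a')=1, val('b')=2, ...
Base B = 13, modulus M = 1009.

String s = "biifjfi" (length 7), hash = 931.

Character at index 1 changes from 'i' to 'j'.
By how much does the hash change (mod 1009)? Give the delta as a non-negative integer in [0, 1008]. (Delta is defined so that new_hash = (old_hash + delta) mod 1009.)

Answer: 990

Derivation:
Delta formula: (val(new) - val(old)) * B^(n-1-k) mod M
  val('j') - val('i') = 10 - 9 = 1
  B^(n-1-k) = 13^5 mod 1009 = 990
  Delta = 1 * 990 mod 1009 = 990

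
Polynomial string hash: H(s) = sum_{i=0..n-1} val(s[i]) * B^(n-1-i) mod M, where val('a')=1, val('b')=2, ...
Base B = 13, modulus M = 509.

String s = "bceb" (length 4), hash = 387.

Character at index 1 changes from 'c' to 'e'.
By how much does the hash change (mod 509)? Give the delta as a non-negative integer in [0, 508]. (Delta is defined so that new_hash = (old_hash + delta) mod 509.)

Delta formula: (val(new) - val(old)) * B^(n-1-k) mod M
  val('e') - val('c') = 5 - 3 = 2
  B^(n-1-k) = 13^2 mod 509 = 169
  Delta = 2 * 169 mod 509 = 338

Answer: 338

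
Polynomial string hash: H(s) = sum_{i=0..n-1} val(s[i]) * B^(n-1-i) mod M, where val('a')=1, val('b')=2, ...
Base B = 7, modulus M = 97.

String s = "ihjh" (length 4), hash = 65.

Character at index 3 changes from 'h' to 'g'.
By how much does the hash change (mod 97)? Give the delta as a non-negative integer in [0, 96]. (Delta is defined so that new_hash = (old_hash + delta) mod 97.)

Answer: 96

Derivation:
Delta formula: (val(new) - val(old)) * B^(n-1-k) mod M
  val('g') - val('h') = 7 - 8 = -1
  B^(n-1-k) = 7^0 mod 97 = 1
  Delta = -1 * 1 mod 97 = 96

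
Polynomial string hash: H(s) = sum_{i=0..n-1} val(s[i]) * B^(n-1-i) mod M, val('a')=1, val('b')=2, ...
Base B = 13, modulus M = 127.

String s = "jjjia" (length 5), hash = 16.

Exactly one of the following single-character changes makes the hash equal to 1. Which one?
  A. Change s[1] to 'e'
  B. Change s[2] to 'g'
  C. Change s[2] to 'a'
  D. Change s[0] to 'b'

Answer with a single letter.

Answer: D

Derivation:
Option A: s[1]='j'->'e', delta=(5-10)*13^3 mod 127 = 64, hash=16+64 mod 127 = 80
Option B: s[2]='j'->'g', delta=(7-10)*13^2 mod 127 = 1, hash=16+1 mod 127 = 17
Option C: s[2]='j'->'a', delta=(1-10)*13^2 mod 127 = 3, hash=16+3 mod 127 = 19
Option D: s[0]='j'->'b', delta=(2-10)*13^4 mod 127 = 112, hash=16+112 mod 127 = 1 <-- target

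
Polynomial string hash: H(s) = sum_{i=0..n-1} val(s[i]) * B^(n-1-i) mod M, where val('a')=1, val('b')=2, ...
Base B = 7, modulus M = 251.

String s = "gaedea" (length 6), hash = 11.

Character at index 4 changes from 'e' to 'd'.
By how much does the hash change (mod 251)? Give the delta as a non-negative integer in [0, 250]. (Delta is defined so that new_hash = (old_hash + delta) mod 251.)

Answer: 244

Derivation:
Delta formula: (val(new) - val(old)) * B^(n-1-k) mod M
  val('d') - val('e') = 4 - 5 = -1
  B^(n-1-k) = 7^1 mod 251 = 7
  Delta = -1 * 7 mod 251 = 244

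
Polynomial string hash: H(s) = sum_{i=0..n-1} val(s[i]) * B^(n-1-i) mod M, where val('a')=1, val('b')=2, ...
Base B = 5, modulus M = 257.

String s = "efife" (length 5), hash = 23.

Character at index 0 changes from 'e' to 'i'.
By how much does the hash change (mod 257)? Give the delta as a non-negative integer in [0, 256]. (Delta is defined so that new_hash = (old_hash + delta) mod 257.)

Answer: 187

Derivation:
Delta formula: (val(new) - val(old)) * B^(n-1-k) mod M
  val('i') - val('e') = 9 - 5 = 4
  B^(n-1-k) = 5^4 mod 257 = 111
  Delta = 4 * 111 mod 257 = 187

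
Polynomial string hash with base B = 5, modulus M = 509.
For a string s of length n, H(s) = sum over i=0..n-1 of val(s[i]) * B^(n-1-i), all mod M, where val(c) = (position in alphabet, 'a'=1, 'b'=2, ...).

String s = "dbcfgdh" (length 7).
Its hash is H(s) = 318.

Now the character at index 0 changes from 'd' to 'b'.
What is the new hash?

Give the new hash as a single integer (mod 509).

Answer: 117

Derivation:
val('d') = 4, val('b') = 2
Position k = 0, exponent = n-1-k = 6
B^6 mod M = 5^6 mod 509 = 355
Delta = (2 - 4) * 355 mod 509 = 308
New hash = (318 + 308) mod 509 = 117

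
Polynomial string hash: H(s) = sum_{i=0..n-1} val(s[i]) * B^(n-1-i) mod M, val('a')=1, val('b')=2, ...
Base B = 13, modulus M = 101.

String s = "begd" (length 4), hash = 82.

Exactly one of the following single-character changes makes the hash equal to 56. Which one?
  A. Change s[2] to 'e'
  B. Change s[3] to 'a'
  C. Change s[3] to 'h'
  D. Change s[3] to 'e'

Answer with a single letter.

Option A: s[2]='g'->'e', delta=(5-7)*13^1 mod 101 = 75, hash=82+75 mod 101 = 56 <-- target
Option B: s[3]='d'->'a', delta=(1-4)*13^0 mod 101 = 98, hash=82+98 mod 101 = 79
Option C: s[3]='d'->'h', delta=(8-4)*13^0 mod 101 = 4, hash=82+4 mod 101 = 86
Option D: s[3]='d'->'e', delta=(5-4)*13^0 mod 101 = 1, hash=82+1 mod 101 = 83

Answer: A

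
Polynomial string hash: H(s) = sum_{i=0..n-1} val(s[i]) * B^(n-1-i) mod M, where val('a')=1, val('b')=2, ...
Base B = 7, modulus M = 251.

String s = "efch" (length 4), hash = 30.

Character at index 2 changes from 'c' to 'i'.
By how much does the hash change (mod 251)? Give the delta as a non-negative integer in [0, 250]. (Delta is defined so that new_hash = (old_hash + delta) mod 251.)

Answer: 42

Derivation:
Delta formula: (val(new) - val(old)) * B^(n-1-k) mod M
  val('i') - val('c') = 9 - 3 = 6
  B^(n-1-k) = 7^1 mod 251 = 7
  Delta = 6 * 7 mod 251 = 42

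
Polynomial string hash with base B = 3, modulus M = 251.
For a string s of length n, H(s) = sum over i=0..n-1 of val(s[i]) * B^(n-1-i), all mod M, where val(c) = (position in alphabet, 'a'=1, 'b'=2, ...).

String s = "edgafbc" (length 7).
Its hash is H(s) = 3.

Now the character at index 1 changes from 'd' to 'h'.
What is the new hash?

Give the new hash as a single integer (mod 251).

val('d') = 4, val('h') = 8
Position k = 1, exponent = n-1-k = 5
B^5 mod M = 3^5 mod 251 = 243
Delta = (8 - 4) * 243 mod 251 = 219
New hash = (3 + 219) mod 251 = 222

Answer: 222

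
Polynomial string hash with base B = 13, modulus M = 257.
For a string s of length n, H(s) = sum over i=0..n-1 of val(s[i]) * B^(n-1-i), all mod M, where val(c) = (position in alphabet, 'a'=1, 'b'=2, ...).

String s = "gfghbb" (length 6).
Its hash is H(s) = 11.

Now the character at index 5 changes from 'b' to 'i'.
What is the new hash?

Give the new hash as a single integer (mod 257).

Answer: 18

Derivation:
val('b') = 2, val('i') = 9
Position k = 5, exponent = n-1-k = 0
B^0 mod M = 13^0 mod 257 = 1
Delta = (9 - 2) * 1 mod 257 = 7
New hash = (11 + 7) mod 257 = 18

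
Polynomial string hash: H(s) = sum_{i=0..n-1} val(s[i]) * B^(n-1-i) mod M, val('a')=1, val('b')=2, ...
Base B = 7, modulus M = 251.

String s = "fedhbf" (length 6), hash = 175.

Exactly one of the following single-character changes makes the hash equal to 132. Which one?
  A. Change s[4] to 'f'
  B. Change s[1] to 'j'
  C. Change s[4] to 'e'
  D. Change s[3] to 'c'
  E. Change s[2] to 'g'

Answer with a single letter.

Option A: s[4]='b'->'f', delta=(6-2)*7^1 mod 251 = 28, hash=175+28 mod 251 = 203
Option B: s[1]='e'->'j', delta=(10-5)*7^4 mod 251 = 208, hash=175+208 mod 251 = 132 <-- target
Option C: s[4]='b'->'e', delta=(5-2)*7^1 mod 251 = 21, hash=175+21 mod 251 = 196
Option D: s[3]='h'->'c', delta=(3-8)*7^2 mod 251 = 6, hash=175+6 mod 251 = 181
Option E: s[2]='d'->'g', delta=(7-4)*7^3 mod 251 = 25, hash=175+25 mod 251 = 200

Answer: B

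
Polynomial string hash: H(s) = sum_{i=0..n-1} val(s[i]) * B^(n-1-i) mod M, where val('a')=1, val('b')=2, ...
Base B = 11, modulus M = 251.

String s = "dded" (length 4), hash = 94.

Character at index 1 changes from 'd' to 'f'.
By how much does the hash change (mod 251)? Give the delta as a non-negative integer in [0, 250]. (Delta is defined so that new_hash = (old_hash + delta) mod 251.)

Delta formula: (val(new) - val(old)) * B^(n-1-k) mod M
  val('f') - val('d') = 6 - 4 = 2
  B^(n-1-k) = 11^2 mod 251 = 121
  Delta = 2 * 121 mod 251 = 242

Answer: 242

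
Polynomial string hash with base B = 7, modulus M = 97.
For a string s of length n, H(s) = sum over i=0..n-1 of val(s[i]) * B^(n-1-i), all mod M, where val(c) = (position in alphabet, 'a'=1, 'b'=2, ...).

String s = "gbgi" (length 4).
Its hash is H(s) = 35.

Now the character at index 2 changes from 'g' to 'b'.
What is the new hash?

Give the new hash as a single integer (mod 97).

val('g') = 7, val('b') = 2
Position k = 2, exponent = n-1-k = 1
B^1 mod M = 7^1 mod 97 = 7
Delta = (2 - 7) * 7 mod 97 = 62
New hash = (35 + 62) mod 97 = 0

Answer: 0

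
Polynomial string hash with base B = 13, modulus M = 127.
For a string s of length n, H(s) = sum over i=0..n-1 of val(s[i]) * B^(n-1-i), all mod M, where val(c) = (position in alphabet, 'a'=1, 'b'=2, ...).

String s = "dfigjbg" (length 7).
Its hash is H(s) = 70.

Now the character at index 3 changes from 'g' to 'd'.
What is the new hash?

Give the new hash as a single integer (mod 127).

val('g') = 7, val('d') = 4
Position k = 3, exponent = n-1-k = 3
B^3 mod M = 13^3 mod 127 = 38
Delta = (4 - 7) * 38 mod 127 = 13
New hash = (70 + 13) mod 127 = 83

Answer: 83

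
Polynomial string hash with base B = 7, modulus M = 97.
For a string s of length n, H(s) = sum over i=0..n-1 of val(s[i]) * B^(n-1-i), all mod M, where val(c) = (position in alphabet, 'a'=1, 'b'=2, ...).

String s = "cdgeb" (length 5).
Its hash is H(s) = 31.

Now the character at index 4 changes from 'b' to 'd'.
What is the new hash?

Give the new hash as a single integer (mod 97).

val('b') = 2, val('d') = 4
Position k = 4, exponent = n-1-k = 0
B^0 mod M = 7^0 mod 97 = 1
Delta = (4 - 2) * 1 mod 97 = 2
New hash = (31 + 2) mod 97 = 33

Answer: 33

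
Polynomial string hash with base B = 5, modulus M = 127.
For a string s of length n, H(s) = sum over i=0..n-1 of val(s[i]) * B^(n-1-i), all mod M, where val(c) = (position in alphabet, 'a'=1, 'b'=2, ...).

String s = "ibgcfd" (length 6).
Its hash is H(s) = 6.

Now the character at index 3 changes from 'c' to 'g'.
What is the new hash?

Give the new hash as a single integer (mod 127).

Answer: 106

Derivation:
val('c') = 3, val('g') = 7
Position k = 3, exponent = n-1-k = 2
B^2 mod M = 5^2 mod 127 = 25
Delta = (7 - 3) * 25 mod 127 = 100
New hash = (6 + 100) mod 127 = 106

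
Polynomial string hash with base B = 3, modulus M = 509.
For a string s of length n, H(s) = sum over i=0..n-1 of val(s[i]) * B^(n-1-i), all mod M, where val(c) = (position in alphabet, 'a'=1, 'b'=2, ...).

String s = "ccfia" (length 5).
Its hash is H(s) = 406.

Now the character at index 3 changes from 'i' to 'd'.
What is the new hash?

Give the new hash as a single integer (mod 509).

Answer: 391

Derivation:
val('i') = 9, val('d') = 4
Position k = 3, exponent = n-1-k = 1
B^1 mod M = 3^1 mod 509 = 3
Delta = (4 - 9) * 3 mod 509 = 494
New hash = (406 + 494) mod 509 = 391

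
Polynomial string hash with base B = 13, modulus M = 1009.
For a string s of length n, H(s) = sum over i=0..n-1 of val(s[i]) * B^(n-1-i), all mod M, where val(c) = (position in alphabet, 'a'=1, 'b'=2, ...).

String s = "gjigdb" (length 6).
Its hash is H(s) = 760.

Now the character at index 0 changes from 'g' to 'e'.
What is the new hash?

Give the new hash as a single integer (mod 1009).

val('g') = 7, val('e') = 5
Position k = 0, exponent = n-1-k = 5
B^5 mod M = 13^5 mod 1009 = 990
Delta = (5 - 7) * 990 mod 1009 = 38
New hash = (760 + 38) mod 1009 = 798

Answer: 798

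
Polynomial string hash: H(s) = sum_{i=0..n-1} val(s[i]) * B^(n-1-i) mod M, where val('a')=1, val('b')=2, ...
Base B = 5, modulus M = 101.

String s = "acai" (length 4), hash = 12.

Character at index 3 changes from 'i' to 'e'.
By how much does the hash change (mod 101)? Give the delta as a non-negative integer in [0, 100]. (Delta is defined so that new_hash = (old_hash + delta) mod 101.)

Delta formula: (val(new) - val(old)) * B^(n-1-k) mod M
  val('e') - val('i') = 5 - 9 = -4
  B^(n-1-k) = 5^0 mod 101 = 1
  Delta = -4 * 1 mod 101 = 97

Answer: 97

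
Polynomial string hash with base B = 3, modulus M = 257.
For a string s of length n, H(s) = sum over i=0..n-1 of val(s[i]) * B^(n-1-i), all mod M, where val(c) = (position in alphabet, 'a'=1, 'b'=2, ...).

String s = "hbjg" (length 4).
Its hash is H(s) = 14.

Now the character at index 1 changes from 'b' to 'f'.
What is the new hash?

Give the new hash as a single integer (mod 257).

val('b') = 2, val('f') = 6
Position k = 1, exponent = n-1-k = 2
B^2 mod M = 3^2 mod 257 = 9
Delta = (6 - 2) * 9 mod 257 = 36
New hash = (14 + 36) mod 257 = 50

Answer: 50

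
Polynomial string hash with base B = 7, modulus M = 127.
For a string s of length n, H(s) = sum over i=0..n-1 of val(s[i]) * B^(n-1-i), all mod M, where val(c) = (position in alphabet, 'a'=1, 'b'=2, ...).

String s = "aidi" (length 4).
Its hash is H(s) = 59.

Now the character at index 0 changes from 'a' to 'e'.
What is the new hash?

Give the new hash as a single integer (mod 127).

val('a') = 1, val('e') = 5
Position k = 0, exponent = n-1-k = 3
B^3 mod M = 7^3 mod 127 = 89
Delta = (5 - 1) * 89 mod 127 = 102
New hash = (59 + 102) mod 127 = 34

Answer: 34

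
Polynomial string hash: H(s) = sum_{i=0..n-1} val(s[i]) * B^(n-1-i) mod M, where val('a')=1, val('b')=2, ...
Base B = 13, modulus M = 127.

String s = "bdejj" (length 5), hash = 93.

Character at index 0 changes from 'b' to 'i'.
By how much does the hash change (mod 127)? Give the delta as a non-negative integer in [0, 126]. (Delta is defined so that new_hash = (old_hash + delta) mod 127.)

Delta formula: (val(new) - val(old)) * B^(n-1-k) mod M
  val('i') - val('b') = 9 - 2 = 7
  B^(n-1-k) = 13^4 mod 127 = 113
  Delta = 7 * 113 mod 127 = 29

Answer: 29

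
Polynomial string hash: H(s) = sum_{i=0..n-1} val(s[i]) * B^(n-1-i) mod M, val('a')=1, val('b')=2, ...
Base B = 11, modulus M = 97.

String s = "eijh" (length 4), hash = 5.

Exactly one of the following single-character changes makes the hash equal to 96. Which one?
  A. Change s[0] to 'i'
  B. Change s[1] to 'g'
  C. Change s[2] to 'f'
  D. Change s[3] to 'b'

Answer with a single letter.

Option A: s[0]='e'->'i', delta=(9-5)*11^3 mod 97 = 86, hash=5+86 mod 97 = 91
Option B: s[1]='i'->'g', delta=(7-9)*11^2 mod 97 = 49, hash=5+49 mod 97 = 54
Option C: s[2]='j'->'f', delta=(6-10)*11^1 mod 97 = 53, hash=5+53 mod 97 = 58
Option D: s[3]='h'->'b', delta=(2-8)*11^0 mod 97 = 91, hash=5+91 mod 97 = 96 <-- target

Answer: D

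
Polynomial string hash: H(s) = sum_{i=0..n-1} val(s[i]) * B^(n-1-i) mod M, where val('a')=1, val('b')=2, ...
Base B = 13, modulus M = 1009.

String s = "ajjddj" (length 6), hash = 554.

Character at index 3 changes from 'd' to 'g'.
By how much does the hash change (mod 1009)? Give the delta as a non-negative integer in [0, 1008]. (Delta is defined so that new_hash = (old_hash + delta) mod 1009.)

Delta formula: (val(new) - val(old)) * B^(n-1-k) mod M
  val('g') - val('d') = 7 - 4 = 3
  B^(n-1-k) = 13^2 mod 1009 = 169
  Delta = 3 * 169 mod 1009 = 507

Answer: 507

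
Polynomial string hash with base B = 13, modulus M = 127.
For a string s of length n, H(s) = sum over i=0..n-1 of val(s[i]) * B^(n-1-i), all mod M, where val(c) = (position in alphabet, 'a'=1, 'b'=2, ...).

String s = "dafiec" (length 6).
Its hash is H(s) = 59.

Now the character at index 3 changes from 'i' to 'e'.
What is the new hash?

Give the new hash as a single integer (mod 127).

val('i') = 9, val('e') = 5
Position k = 3, exponent = n-1-k = 2
B^2 mod M = 13^2 mod 127 = 42
Delta = (5 - 9) * 42 mod 127 = 86
New hash = (59 + 86) mod 127 = 18

Answer: 18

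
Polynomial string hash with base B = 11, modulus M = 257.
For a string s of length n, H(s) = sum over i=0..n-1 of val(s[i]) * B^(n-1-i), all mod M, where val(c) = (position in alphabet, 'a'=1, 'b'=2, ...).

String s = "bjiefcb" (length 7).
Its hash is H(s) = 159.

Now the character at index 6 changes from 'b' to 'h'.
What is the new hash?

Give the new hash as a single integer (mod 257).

val('b') = 2, val('h') = 8
Position k = 6, exponent = n-1-k = 0
B^0 mod M = 11^0 mod 257 = 1
Delta = (8 - 2) * 1 mod 257 = 6
New hash = (159 + 6) mod 257 = 165

Answer: 165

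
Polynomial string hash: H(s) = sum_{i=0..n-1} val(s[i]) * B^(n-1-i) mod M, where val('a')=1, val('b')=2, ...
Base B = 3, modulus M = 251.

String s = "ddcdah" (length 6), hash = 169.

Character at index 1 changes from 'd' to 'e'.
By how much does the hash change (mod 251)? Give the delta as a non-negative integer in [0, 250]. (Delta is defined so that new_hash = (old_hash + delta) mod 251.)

Answer: 81

Derivation:
Delta formula: (val(new) - val(old)) * B^(n-1-k) mod M
  val('e') - val('d') = 5 - 4 = 1
  B^(n-1-k) = 3^4 mod 251 = 81
  Delta = 1 * 81 mod 251 = 81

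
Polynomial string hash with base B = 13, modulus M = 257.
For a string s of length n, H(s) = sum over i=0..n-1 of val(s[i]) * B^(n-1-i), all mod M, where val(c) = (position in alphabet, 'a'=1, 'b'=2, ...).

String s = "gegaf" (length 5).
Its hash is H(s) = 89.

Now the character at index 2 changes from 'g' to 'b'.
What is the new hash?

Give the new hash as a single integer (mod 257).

val('g') = 7, val('b') = 2
Position k = 2, exponent = n-1-k = 2
B^2 mod M = 13^2 mod 257 = 169
Delta = (2 - 7) * 169 mod 257 = 183
New hash = (89 + 183) mod 257 = 15

Answer: 15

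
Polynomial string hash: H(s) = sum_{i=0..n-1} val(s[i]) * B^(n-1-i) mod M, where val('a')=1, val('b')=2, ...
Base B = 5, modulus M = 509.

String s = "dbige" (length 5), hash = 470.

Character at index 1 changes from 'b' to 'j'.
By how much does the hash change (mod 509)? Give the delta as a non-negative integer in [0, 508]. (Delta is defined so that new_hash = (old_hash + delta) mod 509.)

Answer: 491

Derivation:
Delta formula: (val(new) - val(old)) * B^(n-1-k) mod M
  val('j') - val('b') = 10 - 2 = 8
  B^(n-1-k) = 5^3 mod 509 = 125
  Delta = 8 * 125 mod 509 = 491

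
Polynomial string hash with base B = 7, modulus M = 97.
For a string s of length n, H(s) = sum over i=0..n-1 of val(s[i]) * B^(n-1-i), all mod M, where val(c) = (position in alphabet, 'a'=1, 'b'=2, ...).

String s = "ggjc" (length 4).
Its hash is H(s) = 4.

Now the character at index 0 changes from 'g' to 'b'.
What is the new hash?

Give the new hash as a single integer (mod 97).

val('g') = 7, val('b') = 2
Position k = 0, exponent = n-1-k = 3
B^3 mod M = 7^3 mod 97 = 52
Delta = (2 - 7) * 52 mod 97 = 31
New hash = (4 + 31) mod 97 = 35

Answer: 35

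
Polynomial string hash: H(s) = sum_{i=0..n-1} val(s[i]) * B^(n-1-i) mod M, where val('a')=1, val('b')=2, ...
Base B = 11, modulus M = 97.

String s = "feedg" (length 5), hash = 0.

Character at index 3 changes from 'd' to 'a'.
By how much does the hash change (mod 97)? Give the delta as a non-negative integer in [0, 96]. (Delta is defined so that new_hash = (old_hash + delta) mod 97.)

Answer: 64

Derivation:
Delta formula: (val(new) - val(old)) * B^(n-1-k) mod M
  val('a') - val('d') = 1 - 4 = -3
  B^(n-1-k) = 11^1 mod 97 = 11
  Delta = -3 * 11 mod 97 = 64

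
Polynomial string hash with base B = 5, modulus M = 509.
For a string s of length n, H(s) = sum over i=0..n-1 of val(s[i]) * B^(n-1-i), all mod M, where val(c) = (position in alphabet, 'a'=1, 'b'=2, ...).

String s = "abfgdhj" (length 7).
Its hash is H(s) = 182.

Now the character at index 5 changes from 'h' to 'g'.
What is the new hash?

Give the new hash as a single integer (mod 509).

val('h') = 8, val('g') = 7
Position k = 5, exponent = n-1-k = 1
B^1 mod M = 5^1 mod 509 = 5
Delta = (7 - 8) * 5 mod 509 = 504
New hash = (182 + 504) mod 509 = 177

Answer: 177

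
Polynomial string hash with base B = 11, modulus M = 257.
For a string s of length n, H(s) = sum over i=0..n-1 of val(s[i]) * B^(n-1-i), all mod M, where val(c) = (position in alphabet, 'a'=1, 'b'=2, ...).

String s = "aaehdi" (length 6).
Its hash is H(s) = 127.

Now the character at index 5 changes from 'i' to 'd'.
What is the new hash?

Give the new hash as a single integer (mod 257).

Answer: 122

Derivation:
val('i') = 9, val('d') = 4
Position k = 5, exponent = n-1-k = 0
B^0 mod M = 11^0 mod 257 = 1
Delta = (4 - 9) * 1 mod 257 = 252
New hash = (127 + 252) mod 257 = 122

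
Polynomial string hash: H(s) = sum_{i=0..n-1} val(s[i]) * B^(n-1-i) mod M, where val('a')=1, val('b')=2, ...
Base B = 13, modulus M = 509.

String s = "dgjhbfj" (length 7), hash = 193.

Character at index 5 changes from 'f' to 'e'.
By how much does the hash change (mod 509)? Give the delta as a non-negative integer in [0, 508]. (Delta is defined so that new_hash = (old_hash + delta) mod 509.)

Answer: 496

Derivation:
Delta formula: (val(new) - val(old)) * B^(n-1-k) mod M
  val('e') - val('f') = 5 - 6 = -1
  B^(n-1-k) = 13^1 mod 509 = 13
  Delta = -1 * 13 mod 509 = 496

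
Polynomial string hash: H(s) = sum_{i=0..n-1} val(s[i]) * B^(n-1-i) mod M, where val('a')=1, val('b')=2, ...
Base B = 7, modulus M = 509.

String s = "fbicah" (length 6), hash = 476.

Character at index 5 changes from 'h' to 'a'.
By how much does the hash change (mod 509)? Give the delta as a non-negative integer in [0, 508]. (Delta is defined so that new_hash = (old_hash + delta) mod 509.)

Delta formula: (val(new) - val(old)) * B^(n-1-k) mod M
  val('a') - val('h') = 1 - 8 = -7
  B^(n-1-k) = 7^0 mod 509 = 1
  Delta = -7 * 1 mod 509 = 502

Answer: 502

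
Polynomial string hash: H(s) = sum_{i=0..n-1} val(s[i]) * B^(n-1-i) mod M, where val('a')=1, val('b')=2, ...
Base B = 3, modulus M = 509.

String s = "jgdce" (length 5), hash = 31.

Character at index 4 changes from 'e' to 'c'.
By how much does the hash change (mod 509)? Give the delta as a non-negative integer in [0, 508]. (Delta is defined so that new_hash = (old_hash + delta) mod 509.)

Answer: 507

Derivation:
Delta formula: (val(new) - val(old)) * B^(n-1-k) mod M
  val('c') - val('e') = 3 - 5 = -2
  B^(n-1-k) = 3^0 mod 509 = 1
  Delta = -2 * 1 mod 509 = 507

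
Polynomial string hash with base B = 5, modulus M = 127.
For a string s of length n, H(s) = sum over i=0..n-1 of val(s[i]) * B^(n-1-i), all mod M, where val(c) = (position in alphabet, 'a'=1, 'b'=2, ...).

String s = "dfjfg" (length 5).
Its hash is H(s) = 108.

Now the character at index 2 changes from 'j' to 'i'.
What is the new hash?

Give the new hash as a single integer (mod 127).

Answer: 83

Derivation:
val('j') = 10, val('i') = 9
Position k = 2, exponent = n-1-k = 2
B^2 mod M = 5^2 mod 127 = 25
Delta = (9 - 10) * 25 mod 127 = 102
New hash = (108 + 102) mod 127 = 83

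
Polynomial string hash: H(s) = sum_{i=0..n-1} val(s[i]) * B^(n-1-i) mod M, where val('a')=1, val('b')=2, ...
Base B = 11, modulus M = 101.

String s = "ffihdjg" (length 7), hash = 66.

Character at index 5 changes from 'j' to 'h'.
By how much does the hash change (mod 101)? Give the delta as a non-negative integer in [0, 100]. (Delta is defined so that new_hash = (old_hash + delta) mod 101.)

Delta formula: (val(new) - val(old)) * B^(n-1-k) mod M
  val('h') - val('j') = 8 - 10 = -2
  B^(n-1-k) = 11^1 mod 101 = 11
  Delta = -2 * 11 mod 101 = 79

Answer: 79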